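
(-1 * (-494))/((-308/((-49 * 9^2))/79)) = 11063871/22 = 502903.23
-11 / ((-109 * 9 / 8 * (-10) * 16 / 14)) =-77 / 9810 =-0.01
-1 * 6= -6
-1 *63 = -63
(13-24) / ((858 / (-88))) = 44 / 39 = 1.13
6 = 6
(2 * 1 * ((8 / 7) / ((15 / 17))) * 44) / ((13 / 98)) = 167552 / 195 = 859.24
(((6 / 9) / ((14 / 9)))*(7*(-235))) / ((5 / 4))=-564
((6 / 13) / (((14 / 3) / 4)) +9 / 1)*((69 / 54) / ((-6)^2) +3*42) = 7758745 / 6552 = 1184.18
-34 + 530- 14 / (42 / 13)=491.67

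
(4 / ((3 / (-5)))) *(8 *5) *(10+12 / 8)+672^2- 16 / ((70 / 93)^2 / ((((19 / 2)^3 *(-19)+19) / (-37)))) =118596793757 / 271950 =436097.79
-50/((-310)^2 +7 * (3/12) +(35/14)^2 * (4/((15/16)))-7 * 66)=-600/1147997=-0.00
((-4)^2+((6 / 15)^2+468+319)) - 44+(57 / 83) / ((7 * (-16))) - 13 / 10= 176125239 / 232400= 757.85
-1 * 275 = -275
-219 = -219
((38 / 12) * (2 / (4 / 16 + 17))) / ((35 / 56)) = 608 / 1035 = 0.59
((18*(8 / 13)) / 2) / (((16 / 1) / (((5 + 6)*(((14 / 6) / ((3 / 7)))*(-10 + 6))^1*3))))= -3234 / 13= -248.77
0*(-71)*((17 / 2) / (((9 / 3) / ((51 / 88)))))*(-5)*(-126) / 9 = 0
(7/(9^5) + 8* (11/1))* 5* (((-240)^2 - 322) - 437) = 492273280465/19683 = 25010073.69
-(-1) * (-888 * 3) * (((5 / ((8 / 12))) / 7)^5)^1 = -252871875 / 67228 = -3761.41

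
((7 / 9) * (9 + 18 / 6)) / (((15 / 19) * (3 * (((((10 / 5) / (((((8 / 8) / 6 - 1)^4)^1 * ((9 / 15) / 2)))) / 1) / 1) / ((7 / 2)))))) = 23275 / 23328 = 1.00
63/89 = 0.71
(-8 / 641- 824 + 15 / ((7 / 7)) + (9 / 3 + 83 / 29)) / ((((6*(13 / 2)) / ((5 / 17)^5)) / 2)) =-93311018750 / 1029355149147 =-0.09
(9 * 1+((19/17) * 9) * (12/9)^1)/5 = 381/85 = 4.48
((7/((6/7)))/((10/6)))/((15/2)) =49/75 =0.65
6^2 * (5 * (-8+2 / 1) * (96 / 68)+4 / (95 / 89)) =-2244528 / 1615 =-1389.80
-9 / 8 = -1.12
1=1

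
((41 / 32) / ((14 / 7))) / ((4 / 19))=779 / 256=3.04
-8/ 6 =-4/ 3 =-1.33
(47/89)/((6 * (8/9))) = 141/1424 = 0.10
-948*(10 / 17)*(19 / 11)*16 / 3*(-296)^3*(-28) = -3730372700433.80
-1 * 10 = -10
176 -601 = -425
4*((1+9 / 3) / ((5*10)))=8 / 25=0.32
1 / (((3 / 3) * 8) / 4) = 1 / 2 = 0.50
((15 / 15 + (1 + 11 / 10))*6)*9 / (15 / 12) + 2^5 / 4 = 3548 / 25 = 141.92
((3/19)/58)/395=0.00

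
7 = 7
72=72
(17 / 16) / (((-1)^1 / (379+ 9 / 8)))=-51697 / 128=-403.88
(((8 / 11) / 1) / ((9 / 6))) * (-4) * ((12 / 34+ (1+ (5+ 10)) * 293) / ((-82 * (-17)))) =-2550464 / 391017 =-6.52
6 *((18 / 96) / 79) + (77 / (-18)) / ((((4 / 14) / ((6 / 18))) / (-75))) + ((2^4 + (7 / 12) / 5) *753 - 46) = 354480989 / 28440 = 12464.17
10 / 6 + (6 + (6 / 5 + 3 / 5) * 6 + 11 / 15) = 19.20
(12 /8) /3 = 1 /2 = 0.50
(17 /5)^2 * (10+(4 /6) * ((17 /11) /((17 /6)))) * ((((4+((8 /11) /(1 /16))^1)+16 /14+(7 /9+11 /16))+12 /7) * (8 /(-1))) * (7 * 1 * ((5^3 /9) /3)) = -6075873865 /9801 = -619923.87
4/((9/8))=32/9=3.56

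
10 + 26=36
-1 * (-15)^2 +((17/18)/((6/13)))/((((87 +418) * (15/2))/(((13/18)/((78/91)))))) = -9939894889/44177400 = -225.00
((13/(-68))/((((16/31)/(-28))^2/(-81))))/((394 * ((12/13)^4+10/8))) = 1416189102237/24193068832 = 58.54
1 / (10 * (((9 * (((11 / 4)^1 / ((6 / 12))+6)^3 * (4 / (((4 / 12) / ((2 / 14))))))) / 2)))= 0.00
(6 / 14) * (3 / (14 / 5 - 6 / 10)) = 45 / 77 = 0.58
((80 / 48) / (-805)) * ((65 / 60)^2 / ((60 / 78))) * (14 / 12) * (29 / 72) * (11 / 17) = -0.00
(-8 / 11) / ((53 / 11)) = -8 / 53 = -0.15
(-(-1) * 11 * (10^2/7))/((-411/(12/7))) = -4400/6713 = -0.66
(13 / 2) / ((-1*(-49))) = 13 / 98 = 0.13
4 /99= 0.04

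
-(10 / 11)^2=-100 / 121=-0.83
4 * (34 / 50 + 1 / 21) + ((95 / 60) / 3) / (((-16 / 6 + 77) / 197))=672667 / 156100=4.31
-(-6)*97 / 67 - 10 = -88 / 67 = -1.31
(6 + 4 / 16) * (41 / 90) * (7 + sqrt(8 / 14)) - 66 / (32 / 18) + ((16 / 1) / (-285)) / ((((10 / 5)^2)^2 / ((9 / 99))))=-646867 / 37620 + 205 * sqrt(7) / 252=-15.04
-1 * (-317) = 317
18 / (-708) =-3 / 118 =-0.03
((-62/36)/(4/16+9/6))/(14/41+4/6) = -41/42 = -0.98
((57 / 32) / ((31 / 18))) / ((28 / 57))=29241 / 13888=2.11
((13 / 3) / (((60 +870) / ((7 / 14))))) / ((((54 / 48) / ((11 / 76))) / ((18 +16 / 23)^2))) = 2644070 / 25238061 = 0.10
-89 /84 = -1.06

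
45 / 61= 0.74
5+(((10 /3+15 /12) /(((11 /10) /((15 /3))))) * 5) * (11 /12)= 7235 /72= 100.49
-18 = -18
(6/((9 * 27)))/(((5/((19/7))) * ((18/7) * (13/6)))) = 38/15795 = 0.00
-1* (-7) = 7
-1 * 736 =-736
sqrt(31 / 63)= sqrt(217) / 21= 0.70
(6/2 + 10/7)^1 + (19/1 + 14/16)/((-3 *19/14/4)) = -2008/133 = -15.10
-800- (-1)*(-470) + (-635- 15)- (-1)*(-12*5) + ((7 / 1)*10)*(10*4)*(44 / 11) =9220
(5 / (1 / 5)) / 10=5 / 2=2.50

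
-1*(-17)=17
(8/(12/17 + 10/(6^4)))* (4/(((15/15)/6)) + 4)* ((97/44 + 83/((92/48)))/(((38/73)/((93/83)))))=13777376093280/448055663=30749.25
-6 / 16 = -3 / 8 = -0.38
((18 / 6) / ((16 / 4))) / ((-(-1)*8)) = 3 / 32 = 0.09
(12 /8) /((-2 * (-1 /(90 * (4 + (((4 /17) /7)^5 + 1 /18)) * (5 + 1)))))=78391718557155 /47727073198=1642.50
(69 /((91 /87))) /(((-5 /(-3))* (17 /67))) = 1206603 /7735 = 155.99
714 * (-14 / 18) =-1666 / 3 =-555.33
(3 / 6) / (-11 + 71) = 1 / 120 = 0.01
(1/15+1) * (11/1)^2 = 1936/15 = 129.07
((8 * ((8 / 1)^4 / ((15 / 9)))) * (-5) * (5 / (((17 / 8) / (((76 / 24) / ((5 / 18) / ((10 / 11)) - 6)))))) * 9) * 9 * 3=21785739264 / 697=31256440.84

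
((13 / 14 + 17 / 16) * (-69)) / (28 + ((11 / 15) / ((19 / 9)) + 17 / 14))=-1461765 / 314536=-4.65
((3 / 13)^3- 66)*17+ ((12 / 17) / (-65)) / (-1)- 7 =-210794062 / 186745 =-1128.78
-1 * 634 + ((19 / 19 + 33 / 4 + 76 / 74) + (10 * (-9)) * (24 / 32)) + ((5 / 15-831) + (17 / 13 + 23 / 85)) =-745895159 / 490620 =-1520.31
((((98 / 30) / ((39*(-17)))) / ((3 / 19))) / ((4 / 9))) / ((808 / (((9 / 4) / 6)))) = -0.00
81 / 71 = 1.14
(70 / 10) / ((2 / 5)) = 35 / 2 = 17.50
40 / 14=2.86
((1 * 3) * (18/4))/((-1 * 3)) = -9/2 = -4.50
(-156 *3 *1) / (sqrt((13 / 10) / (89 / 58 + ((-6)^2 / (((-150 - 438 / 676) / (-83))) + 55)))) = -108 *sqrt(267257605066595) / 492217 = -3587.01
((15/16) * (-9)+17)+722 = 11689/16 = 730.56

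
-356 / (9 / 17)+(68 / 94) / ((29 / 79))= -8224702 / 12267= -670.47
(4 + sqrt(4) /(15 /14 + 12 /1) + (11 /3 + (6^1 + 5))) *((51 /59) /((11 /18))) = 1053864 /39589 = 26.62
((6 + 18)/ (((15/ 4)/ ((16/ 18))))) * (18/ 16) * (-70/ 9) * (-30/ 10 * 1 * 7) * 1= 1045.33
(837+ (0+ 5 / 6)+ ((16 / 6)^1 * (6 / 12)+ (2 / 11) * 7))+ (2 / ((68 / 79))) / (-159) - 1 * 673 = 1659347 / 9911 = 167.42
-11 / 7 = -1.57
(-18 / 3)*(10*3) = -180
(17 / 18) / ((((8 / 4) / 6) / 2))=17 / 3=5.67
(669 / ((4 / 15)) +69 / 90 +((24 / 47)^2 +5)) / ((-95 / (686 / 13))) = -8794219189 / 6295650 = -1396.87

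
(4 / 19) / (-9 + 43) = 2 / 323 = 0.01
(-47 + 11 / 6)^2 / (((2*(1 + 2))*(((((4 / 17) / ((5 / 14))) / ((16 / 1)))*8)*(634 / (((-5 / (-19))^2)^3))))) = 0.00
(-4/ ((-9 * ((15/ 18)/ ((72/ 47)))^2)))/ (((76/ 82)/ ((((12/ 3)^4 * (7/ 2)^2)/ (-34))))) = -2666151936/ 17837675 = -149.47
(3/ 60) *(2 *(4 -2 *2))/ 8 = 0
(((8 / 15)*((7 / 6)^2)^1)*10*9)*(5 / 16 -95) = -24745 / 4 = -6186.25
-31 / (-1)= 31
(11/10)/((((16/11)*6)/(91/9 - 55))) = -12221/2160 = -5.66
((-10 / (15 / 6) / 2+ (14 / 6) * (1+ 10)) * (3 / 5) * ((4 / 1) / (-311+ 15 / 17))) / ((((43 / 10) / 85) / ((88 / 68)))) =-132770 / 28337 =-4.69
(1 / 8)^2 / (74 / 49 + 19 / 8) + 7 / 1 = 85337 / 12184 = 7.00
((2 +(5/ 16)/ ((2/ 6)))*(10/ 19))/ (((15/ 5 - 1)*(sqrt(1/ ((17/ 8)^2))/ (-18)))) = -35955/ 1216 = -29.57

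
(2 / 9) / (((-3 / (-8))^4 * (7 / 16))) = 131072 / 5103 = 25.69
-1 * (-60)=60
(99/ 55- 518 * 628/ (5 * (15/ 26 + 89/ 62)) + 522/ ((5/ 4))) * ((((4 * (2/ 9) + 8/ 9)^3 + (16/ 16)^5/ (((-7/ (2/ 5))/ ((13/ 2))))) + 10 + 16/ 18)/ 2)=-10654872649097/ 41385330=-257455.30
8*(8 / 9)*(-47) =-3008 / 9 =-334.22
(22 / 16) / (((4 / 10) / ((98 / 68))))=4.95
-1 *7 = -7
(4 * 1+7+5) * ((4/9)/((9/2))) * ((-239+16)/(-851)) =28544/68931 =0.41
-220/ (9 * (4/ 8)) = -440/ 9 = -48.89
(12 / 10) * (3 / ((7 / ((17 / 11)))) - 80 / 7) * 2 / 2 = -4974 / 385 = -12.92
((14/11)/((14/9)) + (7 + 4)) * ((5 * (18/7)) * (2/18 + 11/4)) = 434.74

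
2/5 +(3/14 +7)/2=561/140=4.01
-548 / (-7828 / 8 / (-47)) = -51512 / 1957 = -26.32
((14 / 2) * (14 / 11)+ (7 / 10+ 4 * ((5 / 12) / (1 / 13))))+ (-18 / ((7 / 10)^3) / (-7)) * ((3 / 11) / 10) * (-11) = 22998721 / 792330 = 29.03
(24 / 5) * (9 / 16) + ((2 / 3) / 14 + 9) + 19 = 6457 / 210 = 30.75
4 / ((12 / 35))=35 / 3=11.67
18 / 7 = 2.57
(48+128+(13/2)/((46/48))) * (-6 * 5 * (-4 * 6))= 131603.48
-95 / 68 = -1.40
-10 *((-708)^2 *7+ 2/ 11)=-385973300/ 11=-35088481.82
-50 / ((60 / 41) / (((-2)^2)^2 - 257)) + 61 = 8295.17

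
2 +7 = 9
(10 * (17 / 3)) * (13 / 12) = 1105 / 18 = 61.39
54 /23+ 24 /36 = 208 /69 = 3.01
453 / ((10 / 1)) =453 / 10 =45.30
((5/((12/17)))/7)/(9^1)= 85/756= 0.11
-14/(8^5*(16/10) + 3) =-70/262159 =-0.00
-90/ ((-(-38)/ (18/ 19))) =-810/ 361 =-2.24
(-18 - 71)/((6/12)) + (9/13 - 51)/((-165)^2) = -178.00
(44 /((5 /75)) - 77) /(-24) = -583 /24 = -24.29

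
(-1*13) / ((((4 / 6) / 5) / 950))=-92625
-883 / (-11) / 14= 883 / 154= 5.73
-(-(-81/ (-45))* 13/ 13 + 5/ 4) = 11/ 20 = 0.55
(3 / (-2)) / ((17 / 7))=-0.62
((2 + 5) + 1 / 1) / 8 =1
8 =8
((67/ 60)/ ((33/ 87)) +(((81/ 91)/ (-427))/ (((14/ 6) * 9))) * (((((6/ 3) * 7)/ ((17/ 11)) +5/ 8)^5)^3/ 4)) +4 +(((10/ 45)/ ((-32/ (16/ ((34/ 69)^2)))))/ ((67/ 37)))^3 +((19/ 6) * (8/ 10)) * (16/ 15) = -1250115096206141585946134195851830136084967013967196045111/ 81566257417104549739837697541501367268199628800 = -15326375584.62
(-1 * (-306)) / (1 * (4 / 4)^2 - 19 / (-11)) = 561 / 5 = 112.20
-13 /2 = -6.50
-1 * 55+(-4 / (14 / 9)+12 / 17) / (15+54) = -150609 / 2737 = -55.03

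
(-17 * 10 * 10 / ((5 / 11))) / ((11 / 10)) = -3400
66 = 66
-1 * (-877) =877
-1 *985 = -985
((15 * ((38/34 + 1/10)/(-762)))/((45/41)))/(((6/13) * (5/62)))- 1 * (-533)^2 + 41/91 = -16744412549239/58940700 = -284089.14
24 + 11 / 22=49 / 2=24.50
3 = 3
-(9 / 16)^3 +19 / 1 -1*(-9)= 113959 / 4096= 27.82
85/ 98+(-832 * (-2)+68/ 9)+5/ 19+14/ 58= 813012623/ 485982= 1672.93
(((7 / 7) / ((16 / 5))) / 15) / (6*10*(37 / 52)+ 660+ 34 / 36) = 39 / 1317208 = 0.00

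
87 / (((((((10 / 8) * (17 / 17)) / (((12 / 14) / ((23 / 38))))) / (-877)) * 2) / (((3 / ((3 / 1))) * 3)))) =-104377032 / 805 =-129660.91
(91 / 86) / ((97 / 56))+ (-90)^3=-3040656452 / 4171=-728999.39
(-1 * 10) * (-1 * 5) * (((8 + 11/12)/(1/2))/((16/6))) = 2675/8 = 334.38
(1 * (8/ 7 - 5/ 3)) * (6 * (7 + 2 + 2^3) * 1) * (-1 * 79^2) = 2334134/ 7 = 333447.71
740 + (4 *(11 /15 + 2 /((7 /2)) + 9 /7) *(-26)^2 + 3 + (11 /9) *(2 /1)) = 2441279 /315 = 7750.09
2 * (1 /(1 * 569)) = 2 /569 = 0.00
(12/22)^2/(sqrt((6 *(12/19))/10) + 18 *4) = 0.00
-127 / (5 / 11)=-1397 / 5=-279.40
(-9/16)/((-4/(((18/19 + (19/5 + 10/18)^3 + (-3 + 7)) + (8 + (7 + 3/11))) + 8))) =1055564137/67716000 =15.59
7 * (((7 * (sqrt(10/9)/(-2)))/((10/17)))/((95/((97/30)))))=-80801 * sqrt(10)/171000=-1.49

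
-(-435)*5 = 2175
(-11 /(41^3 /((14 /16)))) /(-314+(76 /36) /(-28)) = 4851 /10909780774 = 0.00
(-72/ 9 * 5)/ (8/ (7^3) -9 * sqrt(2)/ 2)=219520/ 9529441 +42353640 * sqrt(2)/ 9529441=6.31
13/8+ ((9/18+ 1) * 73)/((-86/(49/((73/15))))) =-3851/344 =-11.19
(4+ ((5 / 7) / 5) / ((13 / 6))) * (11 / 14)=2035 / 637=3.19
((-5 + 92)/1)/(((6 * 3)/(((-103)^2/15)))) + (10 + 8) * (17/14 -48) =2576.31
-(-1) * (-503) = -503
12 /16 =3 /4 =0.75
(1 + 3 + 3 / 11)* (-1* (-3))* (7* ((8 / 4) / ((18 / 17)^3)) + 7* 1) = 2575741 / 10692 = 240.90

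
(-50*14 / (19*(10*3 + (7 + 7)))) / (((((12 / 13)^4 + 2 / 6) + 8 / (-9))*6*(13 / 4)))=-2306850 / 9158171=-0.25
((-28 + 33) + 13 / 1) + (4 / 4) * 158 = 176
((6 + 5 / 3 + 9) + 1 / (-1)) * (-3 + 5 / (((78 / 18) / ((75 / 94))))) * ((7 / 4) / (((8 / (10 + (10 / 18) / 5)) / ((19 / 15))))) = -788557 / 8640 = -91.27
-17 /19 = -0.89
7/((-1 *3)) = -7/3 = -2.33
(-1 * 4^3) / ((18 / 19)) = -608 / 9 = -67.56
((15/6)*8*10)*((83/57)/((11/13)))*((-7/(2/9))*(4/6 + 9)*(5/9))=-109518500/1881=-58223.55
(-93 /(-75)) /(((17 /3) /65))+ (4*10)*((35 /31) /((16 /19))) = 357583 /5270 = 67.85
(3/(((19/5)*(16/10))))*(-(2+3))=-375/152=-2.47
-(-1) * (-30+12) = -18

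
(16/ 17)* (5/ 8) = 10/ 17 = 0.59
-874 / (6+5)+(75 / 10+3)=-1517 / 22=-68.95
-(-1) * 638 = 638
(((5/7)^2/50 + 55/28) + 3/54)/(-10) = -3581/17640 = -0.20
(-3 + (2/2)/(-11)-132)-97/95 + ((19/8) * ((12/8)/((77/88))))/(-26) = -51833833/380380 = -136.27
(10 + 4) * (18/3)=84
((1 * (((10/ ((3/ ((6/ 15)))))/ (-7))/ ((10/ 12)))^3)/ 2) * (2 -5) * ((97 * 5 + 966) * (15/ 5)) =3343104/ 42875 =77.97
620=620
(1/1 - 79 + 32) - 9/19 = -46.47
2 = 2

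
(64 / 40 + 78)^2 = 158404 / 25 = 6336.16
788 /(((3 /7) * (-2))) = -2758 /3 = -919.33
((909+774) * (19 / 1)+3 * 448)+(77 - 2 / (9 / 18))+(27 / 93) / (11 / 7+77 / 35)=45549521 / 1364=33394.08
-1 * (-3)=3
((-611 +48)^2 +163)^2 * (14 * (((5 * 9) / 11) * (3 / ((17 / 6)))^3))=369520211360643840 / 54043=6837522183458.43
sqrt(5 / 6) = sqrt(30) / 6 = 0.91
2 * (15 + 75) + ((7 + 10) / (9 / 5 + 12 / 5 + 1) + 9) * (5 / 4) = 195.34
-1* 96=-96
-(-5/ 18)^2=-25/ 324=-0.08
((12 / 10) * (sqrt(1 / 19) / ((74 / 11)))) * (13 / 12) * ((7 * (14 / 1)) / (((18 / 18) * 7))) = 1001 * sqrt(19) / 7030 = 0.62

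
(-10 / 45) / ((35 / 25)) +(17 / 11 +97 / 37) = 102778 / 25641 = 4.01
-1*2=-2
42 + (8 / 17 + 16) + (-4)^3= -94 / 17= -5.53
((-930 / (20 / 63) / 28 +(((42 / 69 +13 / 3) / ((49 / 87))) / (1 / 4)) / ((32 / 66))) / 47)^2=84462890625 / 179565757504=0.47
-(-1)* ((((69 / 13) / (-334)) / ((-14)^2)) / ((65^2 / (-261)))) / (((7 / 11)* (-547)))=-198099 / 13767591455800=-0.00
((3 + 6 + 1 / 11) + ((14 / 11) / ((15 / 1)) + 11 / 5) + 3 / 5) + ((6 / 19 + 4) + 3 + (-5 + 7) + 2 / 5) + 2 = 74273 / 3135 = 23.69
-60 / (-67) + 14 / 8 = 709 / 268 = 2.65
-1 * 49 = -49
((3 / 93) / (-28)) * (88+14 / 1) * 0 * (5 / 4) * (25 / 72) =0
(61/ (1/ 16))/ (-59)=-976/ 59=-16.54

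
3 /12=1 /4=0.25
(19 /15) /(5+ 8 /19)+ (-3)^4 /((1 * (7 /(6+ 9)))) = 1879702 /10815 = 173.81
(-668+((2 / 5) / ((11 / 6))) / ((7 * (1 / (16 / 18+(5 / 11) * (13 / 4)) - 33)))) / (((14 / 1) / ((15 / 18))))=-654202562 / 16452975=-39.76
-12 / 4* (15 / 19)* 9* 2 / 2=-405 / 19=-21.32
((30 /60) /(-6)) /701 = -1 /8412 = -0.00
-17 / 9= -1.89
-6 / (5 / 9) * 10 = -108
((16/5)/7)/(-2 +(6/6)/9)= -144/595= -0.24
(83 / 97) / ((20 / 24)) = 498 / 485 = 1.03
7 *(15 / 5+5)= 56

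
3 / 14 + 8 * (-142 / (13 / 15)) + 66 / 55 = -1191513 / 910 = -1309.35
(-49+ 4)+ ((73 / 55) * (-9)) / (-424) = -1048743 / 23320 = -44.97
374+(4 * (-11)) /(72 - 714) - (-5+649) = -86648 /321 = -269.93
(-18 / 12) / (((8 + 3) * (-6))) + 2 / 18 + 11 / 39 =2141 / 5148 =0.42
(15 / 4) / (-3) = -5 / 4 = -1.25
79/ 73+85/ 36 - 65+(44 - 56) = -193307/ 2628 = -73.56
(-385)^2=148225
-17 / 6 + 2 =-5 / 6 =-0.83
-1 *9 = -9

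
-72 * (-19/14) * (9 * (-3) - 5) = -21888/7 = -3126.86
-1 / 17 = -0.06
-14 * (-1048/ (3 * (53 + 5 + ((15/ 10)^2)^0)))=82.89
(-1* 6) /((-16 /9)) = 27 /8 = 3.38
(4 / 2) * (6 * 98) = 1176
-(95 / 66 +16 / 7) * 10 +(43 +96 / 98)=10880 / 1617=6.73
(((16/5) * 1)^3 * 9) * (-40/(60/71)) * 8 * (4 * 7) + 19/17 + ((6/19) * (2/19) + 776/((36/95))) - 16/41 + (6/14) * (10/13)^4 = -176842589118278317849/56593160953875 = -3124804.94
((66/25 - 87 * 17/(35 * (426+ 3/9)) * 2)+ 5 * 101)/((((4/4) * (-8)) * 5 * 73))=-0.17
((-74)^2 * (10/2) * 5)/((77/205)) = 28064500/77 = 364474.03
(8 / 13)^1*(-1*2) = -16 / 13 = -1.23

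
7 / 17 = 0.41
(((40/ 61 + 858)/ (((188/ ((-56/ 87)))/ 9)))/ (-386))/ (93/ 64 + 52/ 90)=3167821440/ 93856557551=0.03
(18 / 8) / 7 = 0.32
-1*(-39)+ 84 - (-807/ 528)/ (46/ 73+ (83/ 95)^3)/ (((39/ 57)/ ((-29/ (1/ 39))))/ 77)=-149862.55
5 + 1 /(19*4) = 381 /76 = 5.01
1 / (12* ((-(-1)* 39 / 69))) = 23 / 156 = 0.15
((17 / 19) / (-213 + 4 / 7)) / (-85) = 7 / 141265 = 0.00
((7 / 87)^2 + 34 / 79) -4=-2130587 / 597951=-3.56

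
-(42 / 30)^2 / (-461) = 49 / 11525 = 0.00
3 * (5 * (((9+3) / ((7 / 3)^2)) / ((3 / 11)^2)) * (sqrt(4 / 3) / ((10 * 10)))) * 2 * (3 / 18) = 242 * sqrt(3) / 245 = 1.71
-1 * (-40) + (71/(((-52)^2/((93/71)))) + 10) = 135293/2704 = 50.03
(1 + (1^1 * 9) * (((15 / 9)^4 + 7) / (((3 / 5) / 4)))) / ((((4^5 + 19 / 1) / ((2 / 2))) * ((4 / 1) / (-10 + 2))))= -47734 / 28161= -1.70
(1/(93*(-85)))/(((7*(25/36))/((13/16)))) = -0.00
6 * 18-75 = 33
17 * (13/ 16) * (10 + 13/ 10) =24973/ 160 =156.08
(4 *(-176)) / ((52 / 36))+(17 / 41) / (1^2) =-486.97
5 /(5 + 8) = 0.38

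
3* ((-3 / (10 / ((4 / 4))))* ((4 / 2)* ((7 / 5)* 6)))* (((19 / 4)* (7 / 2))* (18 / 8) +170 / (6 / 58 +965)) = -1590406461 / 2798800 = -568.25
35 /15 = 7 /3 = 2.33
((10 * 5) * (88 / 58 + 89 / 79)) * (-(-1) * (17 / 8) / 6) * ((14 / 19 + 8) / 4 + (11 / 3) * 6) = 788570925 / 696464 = 1132.25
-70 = -70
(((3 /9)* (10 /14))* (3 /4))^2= 25 /784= 0.03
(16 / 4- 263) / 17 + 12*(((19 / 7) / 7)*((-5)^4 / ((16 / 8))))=1198559 / 833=1438.85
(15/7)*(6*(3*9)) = 2430/7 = 347.14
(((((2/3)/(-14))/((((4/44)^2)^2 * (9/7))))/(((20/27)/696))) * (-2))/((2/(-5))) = -2547534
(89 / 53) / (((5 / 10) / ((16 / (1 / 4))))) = 11392 / 53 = 214.94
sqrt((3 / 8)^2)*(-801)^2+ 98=1925587 / 8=240698.38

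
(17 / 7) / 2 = 17 / 14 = 1.21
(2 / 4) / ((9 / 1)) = 1 / 18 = 0.06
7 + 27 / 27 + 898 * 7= 6294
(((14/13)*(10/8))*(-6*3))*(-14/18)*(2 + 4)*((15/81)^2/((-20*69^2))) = -1225/30079998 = -0.00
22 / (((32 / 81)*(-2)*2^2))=-891 / 128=-6.96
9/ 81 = 0.11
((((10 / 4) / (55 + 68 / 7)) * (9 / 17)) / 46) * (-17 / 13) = -105 / 180596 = -0.00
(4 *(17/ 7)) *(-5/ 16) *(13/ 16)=-2.47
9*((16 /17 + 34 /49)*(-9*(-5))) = 551610 /833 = 662.20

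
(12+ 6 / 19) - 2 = 196 / 19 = 10.32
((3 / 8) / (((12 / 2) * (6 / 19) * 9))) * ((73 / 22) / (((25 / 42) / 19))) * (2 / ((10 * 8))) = 184471 / 3168000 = 0.06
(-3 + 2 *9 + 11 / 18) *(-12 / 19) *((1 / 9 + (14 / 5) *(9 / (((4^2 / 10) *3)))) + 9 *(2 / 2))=-145277 / 1026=-141.60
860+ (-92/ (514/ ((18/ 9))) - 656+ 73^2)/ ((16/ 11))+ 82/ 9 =151050095/ 37008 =4081.55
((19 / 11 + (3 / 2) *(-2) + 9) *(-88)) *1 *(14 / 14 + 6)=-4760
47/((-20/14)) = -32.90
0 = 0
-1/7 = -0.14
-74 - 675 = -749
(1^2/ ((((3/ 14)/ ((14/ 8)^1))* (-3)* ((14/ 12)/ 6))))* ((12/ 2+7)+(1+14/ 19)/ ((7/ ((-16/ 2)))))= -2930/ 19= -154.21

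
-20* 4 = -80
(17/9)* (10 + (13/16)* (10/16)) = 22865/1152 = 19.85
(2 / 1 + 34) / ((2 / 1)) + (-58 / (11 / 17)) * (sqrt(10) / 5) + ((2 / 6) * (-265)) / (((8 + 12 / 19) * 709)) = 6273869 / 348828 - 986 * sqrt(10) / 55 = -38.71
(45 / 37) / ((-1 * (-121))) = 45 / 4477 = 0.01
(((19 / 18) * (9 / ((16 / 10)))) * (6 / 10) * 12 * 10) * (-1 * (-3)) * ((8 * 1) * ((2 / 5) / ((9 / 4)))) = 1824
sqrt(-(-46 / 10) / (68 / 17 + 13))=sqrt(1955) / 85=0.52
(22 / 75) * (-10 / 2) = -22 / 15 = -1.47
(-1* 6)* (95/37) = -570/37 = -15.41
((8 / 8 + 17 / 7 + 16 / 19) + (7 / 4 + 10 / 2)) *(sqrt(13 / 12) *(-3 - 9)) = -5863 *sqrt(39) / 266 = -137.65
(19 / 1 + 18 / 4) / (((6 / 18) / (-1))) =-141 / 2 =-70.50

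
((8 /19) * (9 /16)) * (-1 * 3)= -27 /38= -0.71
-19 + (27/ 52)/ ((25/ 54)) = -11621/ 650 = -17.88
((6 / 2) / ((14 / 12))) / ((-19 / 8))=-144 / 133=-1.08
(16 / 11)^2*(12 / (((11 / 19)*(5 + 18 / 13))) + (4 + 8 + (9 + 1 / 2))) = 5783936 / 110473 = 52.36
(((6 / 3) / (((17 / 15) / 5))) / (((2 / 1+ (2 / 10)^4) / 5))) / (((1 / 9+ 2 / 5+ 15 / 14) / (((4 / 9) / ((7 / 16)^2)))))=1600000000 / 49474131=32.34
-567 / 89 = -6.37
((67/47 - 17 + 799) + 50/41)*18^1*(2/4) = 13608099/1927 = 7061.81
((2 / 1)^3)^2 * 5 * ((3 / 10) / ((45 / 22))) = 704 / 15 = 46.93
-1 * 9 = -9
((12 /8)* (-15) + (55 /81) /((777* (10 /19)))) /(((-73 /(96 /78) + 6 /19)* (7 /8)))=3443658496 /7901425665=0.44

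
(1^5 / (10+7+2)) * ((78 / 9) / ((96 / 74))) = 481 / 1368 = 0.35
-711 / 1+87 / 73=-51816 / 73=-709.81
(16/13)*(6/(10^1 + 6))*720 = 4320/13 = 332.31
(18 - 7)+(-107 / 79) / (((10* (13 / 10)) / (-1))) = 11404 / 1027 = 11.10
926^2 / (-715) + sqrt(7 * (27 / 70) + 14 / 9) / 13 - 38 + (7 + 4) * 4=-853186 / 715 + sqrt(3830) / 390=-1193.11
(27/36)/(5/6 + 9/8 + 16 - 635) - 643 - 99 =-742.00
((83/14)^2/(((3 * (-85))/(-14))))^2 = 47458321/12744900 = 3.72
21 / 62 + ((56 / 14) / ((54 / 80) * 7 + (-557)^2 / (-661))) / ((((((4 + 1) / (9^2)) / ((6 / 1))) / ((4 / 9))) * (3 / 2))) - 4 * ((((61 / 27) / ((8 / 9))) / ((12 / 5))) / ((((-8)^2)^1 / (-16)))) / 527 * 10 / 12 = 1034271731635 / 11187437190336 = 0.09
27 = 27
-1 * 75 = -75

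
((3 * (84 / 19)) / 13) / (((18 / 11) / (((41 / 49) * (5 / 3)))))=4510 / 5187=0.87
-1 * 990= -990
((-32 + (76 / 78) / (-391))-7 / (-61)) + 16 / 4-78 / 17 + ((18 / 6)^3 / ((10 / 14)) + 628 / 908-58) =-54883224893 / 1055764515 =-51.98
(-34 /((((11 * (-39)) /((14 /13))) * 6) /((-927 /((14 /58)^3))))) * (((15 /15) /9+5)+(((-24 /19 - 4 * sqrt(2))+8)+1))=-1110333614 /92169+341641112 * sqrt(2) /91091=-6742.64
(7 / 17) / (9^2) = 7 / 1377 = 0.01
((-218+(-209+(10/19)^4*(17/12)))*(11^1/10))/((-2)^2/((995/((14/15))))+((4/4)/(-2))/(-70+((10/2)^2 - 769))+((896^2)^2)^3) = -1486938913910230/847772373647322112375629931436398268800130760253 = -0.00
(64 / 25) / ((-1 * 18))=-32 / 225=-0.14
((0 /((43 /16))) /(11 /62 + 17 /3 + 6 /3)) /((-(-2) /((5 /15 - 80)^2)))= 0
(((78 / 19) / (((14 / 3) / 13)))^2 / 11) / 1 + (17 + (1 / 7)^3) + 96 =170110047 / 1362053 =124.89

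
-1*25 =-25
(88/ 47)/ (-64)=-11/ 376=-0.03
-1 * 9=-9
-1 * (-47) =47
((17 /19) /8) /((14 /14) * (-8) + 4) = -0.03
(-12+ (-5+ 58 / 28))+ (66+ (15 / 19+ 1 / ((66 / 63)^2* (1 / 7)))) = 3748961 / 64372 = 58.24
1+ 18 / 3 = 7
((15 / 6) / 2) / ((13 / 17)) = 85 / 52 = 1.63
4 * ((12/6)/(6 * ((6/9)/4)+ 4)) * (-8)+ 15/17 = -1013/85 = -11.92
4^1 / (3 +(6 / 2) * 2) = 4 / 9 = 0.44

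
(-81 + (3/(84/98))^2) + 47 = -21.75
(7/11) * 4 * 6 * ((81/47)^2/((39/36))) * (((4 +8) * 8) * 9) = 11428107264/315887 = 36177.83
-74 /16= -37 /8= -4.62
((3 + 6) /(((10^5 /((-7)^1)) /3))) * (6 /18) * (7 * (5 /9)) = -49 /20000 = -0.00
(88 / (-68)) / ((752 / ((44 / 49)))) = -121 / 78302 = -0.00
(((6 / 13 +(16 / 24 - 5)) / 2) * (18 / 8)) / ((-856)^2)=-0.00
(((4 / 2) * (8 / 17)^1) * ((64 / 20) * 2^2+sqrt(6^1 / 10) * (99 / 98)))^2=1622016 * sqrt(15) / 354025+148649408 / 1020425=163.42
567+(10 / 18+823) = 12515 / 9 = 1390.56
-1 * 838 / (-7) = 838 / 7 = 119.71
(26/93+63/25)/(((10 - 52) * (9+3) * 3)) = -6509/3515400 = -0.00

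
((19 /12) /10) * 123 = 779 /40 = 19.48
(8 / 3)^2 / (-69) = -64 / 621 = -0.10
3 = 3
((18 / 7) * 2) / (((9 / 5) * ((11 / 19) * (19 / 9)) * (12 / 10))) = 150 / 77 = 1.95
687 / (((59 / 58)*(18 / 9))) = 19923 / 59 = 337.68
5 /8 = 0.62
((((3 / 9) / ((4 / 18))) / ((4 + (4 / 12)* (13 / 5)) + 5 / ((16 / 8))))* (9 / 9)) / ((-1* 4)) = -45 / 884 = -0.05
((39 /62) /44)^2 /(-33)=-0.00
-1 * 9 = -9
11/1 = 11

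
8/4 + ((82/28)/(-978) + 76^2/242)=42850999/1656732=25.86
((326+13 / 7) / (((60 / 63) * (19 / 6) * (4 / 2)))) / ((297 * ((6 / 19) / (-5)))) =-255 / 88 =-2.90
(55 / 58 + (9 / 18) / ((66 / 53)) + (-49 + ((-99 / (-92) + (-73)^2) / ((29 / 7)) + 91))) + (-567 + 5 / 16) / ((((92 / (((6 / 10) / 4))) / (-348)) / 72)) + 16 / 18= 64662749413 / 2641320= 24481.23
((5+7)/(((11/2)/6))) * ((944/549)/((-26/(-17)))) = 128384/8723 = 14.72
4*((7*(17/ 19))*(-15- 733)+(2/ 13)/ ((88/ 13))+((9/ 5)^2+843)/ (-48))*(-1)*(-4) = -393124768/ 5225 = -75239.19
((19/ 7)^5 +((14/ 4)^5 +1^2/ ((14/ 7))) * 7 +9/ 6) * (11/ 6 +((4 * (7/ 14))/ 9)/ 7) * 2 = 14282.24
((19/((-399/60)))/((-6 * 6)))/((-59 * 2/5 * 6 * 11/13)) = -325/490644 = -0.00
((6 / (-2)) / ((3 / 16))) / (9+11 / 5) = -10 / 7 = -1.43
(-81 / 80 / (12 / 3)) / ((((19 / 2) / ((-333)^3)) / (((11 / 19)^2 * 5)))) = 1648892.37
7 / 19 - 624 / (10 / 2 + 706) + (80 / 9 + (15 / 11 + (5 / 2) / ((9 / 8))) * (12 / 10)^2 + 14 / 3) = 13529921 / 742995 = 18.21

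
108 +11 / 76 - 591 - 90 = -43537 / 76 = -572.86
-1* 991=-991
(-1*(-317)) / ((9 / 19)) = 6023 / 9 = 669.22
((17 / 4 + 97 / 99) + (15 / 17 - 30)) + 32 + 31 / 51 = 58703 / 6732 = 8.72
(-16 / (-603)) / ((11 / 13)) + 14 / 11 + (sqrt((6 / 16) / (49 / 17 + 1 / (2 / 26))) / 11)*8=2*sqrt(85) / 165 + 8650 / 6633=1.42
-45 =-45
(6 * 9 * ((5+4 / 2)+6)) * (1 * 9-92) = -58266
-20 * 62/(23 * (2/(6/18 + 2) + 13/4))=-6944/529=-13.13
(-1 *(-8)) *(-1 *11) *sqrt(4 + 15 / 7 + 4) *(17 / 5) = -1496 *sqrt(497) / 35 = -952.89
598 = 598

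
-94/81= -1.16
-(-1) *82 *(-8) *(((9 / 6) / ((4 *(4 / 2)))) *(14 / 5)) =-344.40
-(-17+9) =8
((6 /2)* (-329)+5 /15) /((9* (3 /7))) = -20720 /81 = -255.80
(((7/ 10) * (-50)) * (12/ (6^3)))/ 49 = -5/ 126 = -0.04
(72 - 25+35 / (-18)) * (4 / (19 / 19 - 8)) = -25.75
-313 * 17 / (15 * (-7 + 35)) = -5321 / 420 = -12.67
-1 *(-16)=16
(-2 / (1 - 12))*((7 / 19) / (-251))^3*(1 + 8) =-0.00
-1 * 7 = -7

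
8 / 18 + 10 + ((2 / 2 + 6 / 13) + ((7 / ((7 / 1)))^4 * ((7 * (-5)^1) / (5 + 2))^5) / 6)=-119089 / 234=-508.93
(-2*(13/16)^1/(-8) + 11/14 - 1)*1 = -5/448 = -0.01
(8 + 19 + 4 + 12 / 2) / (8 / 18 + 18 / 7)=2331 / 190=12.27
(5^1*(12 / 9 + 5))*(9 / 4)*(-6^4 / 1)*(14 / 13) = -1292760 / 13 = -99443.08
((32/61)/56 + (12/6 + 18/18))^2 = 1651225/182329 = 9.06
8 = 8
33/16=2.06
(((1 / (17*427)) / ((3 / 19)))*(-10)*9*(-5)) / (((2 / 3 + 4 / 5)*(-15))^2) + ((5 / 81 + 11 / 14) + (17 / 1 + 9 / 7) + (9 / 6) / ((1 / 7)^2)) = 13180972367 / 142290918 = 92.63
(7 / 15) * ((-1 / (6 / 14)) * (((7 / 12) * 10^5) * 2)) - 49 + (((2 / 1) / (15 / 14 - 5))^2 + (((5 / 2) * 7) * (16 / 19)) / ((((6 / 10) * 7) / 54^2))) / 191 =-37652242257983 / 296398575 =-127032.47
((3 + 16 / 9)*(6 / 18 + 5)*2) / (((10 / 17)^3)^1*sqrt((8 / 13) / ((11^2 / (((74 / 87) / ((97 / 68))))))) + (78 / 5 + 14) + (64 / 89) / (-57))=3428440072139729542455560 / 1990436841458979729958017 - 156352989702800000*sqrt(69005703) / 1990436841458979729958017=1.72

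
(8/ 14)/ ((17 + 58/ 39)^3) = 237276/ 2623637527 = 0.00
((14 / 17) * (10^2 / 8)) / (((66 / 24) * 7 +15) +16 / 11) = 7700 / 26707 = 0.29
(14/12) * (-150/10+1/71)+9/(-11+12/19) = -770051/41961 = -18.35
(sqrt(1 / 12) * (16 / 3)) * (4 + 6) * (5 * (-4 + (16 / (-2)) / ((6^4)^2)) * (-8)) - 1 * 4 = -4 + 83980900 * sqrt(3) / 59049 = 2459.36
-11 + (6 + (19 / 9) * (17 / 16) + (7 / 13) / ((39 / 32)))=-56341 / 24336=-2.32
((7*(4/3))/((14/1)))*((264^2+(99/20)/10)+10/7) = 97577093/2100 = 46465.28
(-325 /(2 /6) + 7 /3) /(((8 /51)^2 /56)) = -8854671 /4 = -2213667.75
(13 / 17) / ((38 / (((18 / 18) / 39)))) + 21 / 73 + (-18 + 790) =109258699 / 141474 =772.29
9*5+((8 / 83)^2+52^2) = 18937925 / 6889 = 2749.01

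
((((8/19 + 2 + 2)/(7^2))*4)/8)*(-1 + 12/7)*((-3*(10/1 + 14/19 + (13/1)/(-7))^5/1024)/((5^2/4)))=-0.83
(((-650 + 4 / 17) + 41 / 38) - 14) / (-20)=85619 / 2584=33.13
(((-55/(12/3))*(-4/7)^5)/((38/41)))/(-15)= -57728/957999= -0.06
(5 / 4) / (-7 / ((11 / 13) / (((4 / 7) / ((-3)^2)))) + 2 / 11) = -495 / 136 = -3.64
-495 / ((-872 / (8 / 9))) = 0.50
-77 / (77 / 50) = -50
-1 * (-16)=16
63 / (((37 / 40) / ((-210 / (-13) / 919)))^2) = 4445280000 / 195398477521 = 0.02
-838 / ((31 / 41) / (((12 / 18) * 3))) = -68716 / 31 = -2216.65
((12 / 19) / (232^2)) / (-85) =-3 / 21731440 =-0.00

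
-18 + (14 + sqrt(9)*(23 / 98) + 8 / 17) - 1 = -6373 / 1666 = -3.83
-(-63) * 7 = 441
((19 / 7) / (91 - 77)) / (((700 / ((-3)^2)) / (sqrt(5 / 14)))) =171 * sqrt(70) / 960400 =0.00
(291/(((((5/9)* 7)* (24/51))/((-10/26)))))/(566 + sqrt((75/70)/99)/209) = -1068386633721/9887621581006 + 547371* sqrt(2310)/276853404268168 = -0.11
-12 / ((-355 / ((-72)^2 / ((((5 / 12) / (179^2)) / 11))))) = 263103261696 / 1775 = 148227189.69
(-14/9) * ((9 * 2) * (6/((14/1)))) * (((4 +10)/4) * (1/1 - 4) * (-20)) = -2520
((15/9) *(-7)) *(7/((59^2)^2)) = -245/36352083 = -0.00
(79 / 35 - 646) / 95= -22531 / 3325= -6.78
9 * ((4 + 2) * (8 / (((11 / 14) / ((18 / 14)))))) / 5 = 7776 / 55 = 141.38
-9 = -9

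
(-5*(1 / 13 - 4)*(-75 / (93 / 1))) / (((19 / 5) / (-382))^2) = -159858.11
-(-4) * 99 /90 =22 /5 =4.40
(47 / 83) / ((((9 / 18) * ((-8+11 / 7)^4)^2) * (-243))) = -541891294 / 339144264003515625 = -0.00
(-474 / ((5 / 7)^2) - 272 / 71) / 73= -1655846 / 129575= -12.78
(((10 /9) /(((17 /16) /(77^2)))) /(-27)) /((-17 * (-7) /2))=-271040 /70227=-3.86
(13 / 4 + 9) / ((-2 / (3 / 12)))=-49 / 32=-1.53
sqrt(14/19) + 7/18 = 7/18 + sqrt(266)/19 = 1.25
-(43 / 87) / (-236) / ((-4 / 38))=-817 / 41064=-0.02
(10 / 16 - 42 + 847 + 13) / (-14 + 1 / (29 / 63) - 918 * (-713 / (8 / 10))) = 189921 / 189812116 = 0.00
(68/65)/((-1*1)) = -68/65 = -1.05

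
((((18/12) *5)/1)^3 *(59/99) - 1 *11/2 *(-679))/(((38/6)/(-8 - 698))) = -371455899/836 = -444325.24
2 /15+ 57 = 857 /15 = 57.13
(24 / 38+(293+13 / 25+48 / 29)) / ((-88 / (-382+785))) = -821059707 / 606100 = -1354.66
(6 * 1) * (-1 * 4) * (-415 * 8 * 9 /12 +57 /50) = 1493316 /25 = 59732.64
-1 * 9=-9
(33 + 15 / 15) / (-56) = -17 / 28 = -0.61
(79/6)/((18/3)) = 79/36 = 2.19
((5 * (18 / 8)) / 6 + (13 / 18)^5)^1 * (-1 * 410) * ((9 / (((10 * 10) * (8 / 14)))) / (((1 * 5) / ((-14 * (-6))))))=-7863694097 / 3499200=-2247.28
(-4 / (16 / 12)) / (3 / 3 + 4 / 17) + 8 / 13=-1.81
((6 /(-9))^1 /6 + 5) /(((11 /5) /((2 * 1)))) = 40 /9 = 4.44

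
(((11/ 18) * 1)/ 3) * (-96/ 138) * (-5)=440/ 621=0.71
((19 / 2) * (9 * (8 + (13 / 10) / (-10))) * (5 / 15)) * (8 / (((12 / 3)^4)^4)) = 44859 / 107374182400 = 0.00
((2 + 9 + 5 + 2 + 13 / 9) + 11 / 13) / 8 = 1187 / 468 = 2.54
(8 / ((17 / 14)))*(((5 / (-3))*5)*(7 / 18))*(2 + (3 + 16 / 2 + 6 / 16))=-131075 / 459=-285.57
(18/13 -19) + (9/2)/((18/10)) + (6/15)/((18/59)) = -16151/1170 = -13.80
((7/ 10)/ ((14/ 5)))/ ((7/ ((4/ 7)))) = 1/ 49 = 0.02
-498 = -498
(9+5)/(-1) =-14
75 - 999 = -924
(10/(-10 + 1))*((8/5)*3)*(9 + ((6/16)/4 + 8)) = -547/6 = -91.17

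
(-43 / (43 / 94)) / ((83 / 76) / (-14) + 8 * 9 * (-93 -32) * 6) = 0.00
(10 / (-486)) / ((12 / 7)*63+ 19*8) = -1 / 12636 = -0.00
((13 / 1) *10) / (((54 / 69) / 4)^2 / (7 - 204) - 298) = -54190760 / 124221977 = -0.44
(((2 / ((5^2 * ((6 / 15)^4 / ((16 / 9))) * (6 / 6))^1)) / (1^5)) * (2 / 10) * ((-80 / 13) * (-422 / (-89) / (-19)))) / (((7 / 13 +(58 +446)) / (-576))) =-21606400 / 11091269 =-1.95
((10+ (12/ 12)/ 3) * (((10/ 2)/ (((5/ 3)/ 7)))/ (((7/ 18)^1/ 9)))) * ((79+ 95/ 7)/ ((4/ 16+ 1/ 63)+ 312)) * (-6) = -702919296/ 78691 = -8932.65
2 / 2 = 1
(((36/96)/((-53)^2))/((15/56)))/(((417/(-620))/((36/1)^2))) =-374976/390451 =-0.96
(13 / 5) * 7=91 / 5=18.20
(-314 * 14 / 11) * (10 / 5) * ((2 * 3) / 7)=-7536 / 11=-685.09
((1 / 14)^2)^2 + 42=1613473 / 38416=42.00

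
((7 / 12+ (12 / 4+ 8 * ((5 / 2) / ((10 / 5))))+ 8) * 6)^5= 1165463885299 / 32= 36420746415.59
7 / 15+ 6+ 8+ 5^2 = 592 / 15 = 39.47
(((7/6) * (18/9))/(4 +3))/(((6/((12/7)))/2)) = 4/21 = 0.19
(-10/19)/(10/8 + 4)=-0.10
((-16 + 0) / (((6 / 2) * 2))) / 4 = -2 / 3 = -0.67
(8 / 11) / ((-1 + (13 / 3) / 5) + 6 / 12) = 240 / 121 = 1.98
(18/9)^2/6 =2/3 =0.67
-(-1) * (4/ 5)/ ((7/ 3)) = 12/ 35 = 0.34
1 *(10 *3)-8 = 22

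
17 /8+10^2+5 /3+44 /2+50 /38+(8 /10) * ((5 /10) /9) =869719 /6840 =127.15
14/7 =2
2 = 2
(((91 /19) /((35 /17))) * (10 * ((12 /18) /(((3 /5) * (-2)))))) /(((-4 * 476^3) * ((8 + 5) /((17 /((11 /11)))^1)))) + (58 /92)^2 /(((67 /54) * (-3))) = -483011500801 /4523552095104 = -0.11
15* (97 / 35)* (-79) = -3284.14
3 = 3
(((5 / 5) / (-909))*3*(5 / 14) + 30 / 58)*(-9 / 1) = -190455 / 41006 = -4.64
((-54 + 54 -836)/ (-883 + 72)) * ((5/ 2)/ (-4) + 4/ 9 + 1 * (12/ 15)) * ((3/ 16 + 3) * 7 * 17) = 94285961/ 389280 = 242.21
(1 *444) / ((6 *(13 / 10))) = 740 / 13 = 56.92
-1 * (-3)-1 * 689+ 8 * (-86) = -1374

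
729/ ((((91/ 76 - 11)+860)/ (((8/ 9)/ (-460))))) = -12312/ 7430725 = -0.00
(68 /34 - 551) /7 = -549 /7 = -78.43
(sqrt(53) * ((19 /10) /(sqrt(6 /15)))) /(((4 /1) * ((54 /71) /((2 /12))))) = 1349 * sqrt(530) /25920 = 1.20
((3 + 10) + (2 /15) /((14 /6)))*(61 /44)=27877 /1540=18.10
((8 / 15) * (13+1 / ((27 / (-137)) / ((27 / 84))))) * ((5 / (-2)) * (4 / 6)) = -10.11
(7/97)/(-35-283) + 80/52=616829/400998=1.54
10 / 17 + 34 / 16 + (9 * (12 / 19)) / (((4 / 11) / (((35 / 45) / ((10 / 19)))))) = 17553 / 680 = 25.81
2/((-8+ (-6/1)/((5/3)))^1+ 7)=-10/23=-0.43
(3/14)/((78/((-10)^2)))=0.27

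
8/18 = 4/9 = 0.44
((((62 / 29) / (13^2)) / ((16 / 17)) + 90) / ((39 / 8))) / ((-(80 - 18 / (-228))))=-0.23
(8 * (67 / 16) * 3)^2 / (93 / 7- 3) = 31423 / 32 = 981.97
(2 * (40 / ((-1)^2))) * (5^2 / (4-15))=-181.82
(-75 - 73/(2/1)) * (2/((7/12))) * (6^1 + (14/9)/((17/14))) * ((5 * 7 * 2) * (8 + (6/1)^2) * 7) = -3060559040/51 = -60010961.57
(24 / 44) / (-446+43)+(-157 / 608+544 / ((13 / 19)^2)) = 40706806775 / 35038432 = 1161.78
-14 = -14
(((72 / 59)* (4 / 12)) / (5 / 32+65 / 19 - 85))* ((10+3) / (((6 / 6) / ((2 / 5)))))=-379392 / 14603975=-0.03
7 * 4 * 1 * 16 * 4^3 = 28672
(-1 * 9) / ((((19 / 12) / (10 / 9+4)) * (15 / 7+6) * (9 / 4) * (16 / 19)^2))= -161 / 72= -2.24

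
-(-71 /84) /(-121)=-71 /10164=-0.01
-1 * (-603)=603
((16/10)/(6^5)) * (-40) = -2/243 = -0.01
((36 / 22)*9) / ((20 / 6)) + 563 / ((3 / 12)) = 124103 / 55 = 2256.42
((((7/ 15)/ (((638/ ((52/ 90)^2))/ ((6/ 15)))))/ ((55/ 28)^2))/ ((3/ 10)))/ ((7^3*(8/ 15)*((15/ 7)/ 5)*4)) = 0.00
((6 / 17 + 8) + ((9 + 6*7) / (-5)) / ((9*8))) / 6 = 16751 / 12240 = 1.37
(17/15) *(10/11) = 34/33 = 1.03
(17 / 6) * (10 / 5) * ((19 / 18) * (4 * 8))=5168 / 27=191.41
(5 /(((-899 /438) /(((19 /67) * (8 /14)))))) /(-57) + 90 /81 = 4242590 /3794679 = 1.12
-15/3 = -5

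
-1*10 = -10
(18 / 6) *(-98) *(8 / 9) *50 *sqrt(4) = -78400 / 3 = -26133.33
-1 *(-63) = 63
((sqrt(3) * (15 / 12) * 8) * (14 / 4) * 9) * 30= 16367.88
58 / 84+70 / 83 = 5347 / 3486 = 1.53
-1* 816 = -816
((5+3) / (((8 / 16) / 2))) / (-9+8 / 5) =-160 / 37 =-4.32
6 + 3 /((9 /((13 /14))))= 265 /42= 6.31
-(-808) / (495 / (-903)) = -243208 / 165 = -1473.99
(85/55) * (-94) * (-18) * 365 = 10498860/11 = 954441.82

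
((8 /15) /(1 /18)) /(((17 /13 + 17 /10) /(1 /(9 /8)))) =3328 /1173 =2.84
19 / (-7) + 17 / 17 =-12 / 7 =-1.71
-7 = -7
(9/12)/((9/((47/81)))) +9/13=9359/12636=0.74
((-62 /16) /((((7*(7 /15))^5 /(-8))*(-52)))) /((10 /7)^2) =-0.00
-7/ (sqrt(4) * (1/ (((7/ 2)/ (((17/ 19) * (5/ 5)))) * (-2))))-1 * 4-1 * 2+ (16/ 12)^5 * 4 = 315925/ 8262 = 38.24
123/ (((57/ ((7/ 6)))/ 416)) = 59696/ 57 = 1047.30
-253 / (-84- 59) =23 / 13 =1.77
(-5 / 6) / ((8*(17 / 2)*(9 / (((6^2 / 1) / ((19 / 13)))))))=-0.03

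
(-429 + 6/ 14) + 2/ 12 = -17993/ 42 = -428.40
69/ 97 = 0.71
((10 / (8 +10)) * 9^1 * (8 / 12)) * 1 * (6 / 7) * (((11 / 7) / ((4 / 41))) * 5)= 11275 / 49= 230.10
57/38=3/2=1.50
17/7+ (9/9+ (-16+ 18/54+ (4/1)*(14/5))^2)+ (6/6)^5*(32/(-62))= 1116313/48825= 22.86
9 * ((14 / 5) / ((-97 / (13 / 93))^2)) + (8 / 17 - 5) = -3481148643 / 768574165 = -4.53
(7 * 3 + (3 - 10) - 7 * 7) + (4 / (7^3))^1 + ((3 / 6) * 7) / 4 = -93607 / 2744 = -34.11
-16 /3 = -5.33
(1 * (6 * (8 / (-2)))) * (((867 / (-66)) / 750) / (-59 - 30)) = -578 / 122375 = -0.00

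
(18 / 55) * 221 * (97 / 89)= 385866 / 4895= 78.83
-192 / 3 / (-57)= 1.12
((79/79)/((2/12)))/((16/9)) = 27/8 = 3.38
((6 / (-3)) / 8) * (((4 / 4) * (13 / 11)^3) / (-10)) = 2197 / 53240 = 0.04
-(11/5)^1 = -11/5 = -2.20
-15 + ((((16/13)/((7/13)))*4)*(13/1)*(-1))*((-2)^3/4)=1559/7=222.71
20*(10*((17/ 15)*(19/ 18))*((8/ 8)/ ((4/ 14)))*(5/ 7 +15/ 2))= 6878.70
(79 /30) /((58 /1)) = 79 /1740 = 0.05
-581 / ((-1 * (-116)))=-5.01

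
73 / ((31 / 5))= 365 / 31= 11.77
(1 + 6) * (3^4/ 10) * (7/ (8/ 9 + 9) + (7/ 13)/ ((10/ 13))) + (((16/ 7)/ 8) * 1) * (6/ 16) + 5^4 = 10979333/ 15575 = 704.93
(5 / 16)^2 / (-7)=-25 / 1792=-0.01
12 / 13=0.92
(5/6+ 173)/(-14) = -149/12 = -12.42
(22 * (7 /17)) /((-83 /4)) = -616 /1411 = -0.44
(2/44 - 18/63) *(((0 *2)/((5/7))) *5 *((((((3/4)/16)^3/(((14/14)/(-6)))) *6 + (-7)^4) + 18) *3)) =0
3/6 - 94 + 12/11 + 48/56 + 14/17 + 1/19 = -4510395/49742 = -90.68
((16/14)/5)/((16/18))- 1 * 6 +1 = -166/35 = -4.74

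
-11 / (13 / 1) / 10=-11 / 130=-0.08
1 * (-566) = -566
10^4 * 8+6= 80006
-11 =-11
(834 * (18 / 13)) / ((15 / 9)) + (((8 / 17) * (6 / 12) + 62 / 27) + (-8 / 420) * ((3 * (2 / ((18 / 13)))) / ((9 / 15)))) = 48400216 / 69615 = 695.26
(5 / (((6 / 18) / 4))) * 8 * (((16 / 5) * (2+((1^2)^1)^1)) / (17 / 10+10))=5120 / 13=393.85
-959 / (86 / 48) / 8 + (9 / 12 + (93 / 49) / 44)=-3064641 / 46354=-66.11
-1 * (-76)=76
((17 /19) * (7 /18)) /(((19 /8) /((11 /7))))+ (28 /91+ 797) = 33685609 /42237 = 797.54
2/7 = 0.29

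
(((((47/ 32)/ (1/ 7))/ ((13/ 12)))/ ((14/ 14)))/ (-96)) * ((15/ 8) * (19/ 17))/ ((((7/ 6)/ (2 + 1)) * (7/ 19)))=-2290545/ 1584128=-1.45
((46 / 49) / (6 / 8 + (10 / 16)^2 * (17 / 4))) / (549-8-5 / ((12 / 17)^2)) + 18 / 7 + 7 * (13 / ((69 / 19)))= 4406988594581 / 159499361343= 27.63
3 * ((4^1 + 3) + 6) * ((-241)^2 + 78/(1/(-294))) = 1370811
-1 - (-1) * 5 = 4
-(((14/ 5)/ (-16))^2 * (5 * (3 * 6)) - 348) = 55239/ 160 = 345.24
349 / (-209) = -349 / 209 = -1.67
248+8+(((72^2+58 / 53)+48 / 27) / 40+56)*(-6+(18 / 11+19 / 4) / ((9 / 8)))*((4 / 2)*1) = 32104496 / 236115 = 135.97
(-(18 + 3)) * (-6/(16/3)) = 189/8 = 23.62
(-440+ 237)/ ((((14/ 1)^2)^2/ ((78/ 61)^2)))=-44109/ 5105212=-0.01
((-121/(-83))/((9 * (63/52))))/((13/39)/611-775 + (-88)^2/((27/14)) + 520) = 1922206/54063894675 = 0.00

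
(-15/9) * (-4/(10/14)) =28/3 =9.33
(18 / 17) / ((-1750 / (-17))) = 9 / 875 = 0.01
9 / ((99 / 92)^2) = 8464 / 1089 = 7.77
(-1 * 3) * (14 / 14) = -3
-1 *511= -511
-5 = -5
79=79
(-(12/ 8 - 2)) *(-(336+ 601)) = -937/ 2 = -468.50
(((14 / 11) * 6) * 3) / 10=126 / 55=2.29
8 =8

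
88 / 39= 2.26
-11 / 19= -0.58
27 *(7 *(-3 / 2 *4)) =-1134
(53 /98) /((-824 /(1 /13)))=-53 /1049776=-0.00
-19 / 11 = -1.73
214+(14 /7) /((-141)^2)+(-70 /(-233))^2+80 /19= 4476712082996 /20507072571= 218.30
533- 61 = 472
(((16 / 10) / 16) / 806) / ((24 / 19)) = 19 / 193440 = 0.00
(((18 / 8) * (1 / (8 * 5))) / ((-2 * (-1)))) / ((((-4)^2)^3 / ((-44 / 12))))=-33 / 1310720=-0.00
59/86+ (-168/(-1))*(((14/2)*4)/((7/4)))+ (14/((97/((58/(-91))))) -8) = 290699703/108446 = 2680.59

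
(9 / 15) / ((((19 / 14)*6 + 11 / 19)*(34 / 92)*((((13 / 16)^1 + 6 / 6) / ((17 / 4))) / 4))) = 36708 / 21025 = 1.75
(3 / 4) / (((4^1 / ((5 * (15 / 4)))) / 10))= 1125 / 32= 35.16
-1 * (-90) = 90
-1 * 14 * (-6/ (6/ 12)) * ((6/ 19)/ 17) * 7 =7056/ 323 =21.85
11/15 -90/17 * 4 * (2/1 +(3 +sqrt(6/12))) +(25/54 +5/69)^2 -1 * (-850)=97700915281/131117940 -180 * sqrt(2)/17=730.16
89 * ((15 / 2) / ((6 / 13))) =5785 / 4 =1446.25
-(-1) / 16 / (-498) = -1 / 7968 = -0.00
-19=-19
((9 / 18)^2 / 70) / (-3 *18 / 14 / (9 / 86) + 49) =1 / 3400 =0.00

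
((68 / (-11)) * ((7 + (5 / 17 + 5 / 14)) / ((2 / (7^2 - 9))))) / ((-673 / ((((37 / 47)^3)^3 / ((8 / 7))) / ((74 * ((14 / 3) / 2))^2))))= 7779192671663685 / 1623844886906437683796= 0.00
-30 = -30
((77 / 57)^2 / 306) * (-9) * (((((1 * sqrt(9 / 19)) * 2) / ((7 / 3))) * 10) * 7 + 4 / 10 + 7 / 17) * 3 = -177870 * sqrt(19) / 116603 -136367 / 1043290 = -6.78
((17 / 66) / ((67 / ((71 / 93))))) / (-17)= -0.00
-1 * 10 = -10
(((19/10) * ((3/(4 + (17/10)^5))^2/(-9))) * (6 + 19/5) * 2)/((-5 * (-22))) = -37240000000/36430674504939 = -0.00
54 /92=0.59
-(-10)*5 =50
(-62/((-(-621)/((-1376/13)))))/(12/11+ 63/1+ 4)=938432/6046677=0.16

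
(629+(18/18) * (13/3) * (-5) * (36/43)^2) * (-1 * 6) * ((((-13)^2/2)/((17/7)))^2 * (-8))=19060049341788/534361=35668863.08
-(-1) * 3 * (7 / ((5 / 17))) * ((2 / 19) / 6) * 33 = 3927 / 95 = 41.34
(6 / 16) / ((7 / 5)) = 15 / 56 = 0.27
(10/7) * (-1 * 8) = -80/7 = -11.43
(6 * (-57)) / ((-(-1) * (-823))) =342 / 823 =0.42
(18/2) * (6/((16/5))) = 135/8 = 16.88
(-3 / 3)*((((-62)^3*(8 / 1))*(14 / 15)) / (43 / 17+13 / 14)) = 6352871168 / 12345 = 514610.87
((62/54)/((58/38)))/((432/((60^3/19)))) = 15500/783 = 19.80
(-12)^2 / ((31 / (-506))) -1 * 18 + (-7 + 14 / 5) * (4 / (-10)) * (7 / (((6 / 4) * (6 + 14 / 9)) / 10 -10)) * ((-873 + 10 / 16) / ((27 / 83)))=41997689 / 35340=1188.39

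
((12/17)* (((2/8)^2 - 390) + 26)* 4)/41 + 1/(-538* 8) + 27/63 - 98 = -2575234415/20999216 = -122.63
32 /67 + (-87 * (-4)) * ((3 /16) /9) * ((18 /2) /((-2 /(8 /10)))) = -17167 /670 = -25.62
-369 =-369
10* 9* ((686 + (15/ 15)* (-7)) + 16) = 62550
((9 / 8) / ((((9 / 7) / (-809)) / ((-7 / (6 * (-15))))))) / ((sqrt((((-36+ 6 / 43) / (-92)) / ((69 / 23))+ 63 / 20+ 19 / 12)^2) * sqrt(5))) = -5.06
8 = 8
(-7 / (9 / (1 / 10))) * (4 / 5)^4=-896 / 28125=-0.03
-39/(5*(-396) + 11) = 39/1969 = 0.02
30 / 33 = 10 / 11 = 0.91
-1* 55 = -55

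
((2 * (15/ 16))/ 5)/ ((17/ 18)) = 0.40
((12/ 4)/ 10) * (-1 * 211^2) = -133563/ 10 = -13356.30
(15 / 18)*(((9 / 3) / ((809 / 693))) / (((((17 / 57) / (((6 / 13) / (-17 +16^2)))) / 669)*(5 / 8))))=634228056 / 42730571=14.84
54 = 54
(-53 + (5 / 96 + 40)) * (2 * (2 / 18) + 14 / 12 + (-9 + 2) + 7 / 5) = 54.53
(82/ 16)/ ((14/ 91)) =533/ 16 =33.31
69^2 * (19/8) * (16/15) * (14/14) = 60306/5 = 12061.20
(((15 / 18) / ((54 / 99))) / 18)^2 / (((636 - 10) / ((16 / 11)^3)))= 800 / 22589523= 0.00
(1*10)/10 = 1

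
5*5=25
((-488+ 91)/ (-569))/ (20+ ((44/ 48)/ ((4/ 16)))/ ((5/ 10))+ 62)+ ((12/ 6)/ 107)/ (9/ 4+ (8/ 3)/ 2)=9139599/ 701615692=0.01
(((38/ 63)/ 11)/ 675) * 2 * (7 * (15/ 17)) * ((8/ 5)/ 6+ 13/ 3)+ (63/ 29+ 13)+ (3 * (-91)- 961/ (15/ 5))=-6349066808/ 10981575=-578.16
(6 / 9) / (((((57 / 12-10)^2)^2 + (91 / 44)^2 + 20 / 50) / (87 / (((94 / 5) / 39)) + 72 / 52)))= 11473355520 / 72333502007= 0.16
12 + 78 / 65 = 66 / 5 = 13.20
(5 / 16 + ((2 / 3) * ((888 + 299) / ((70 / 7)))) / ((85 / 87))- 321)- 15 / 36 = -4898221 / 20400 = -240.11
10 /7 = 1.43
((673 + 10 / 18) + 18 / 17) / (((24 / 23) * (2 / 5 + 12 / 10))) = 741865 / 1836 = 404.07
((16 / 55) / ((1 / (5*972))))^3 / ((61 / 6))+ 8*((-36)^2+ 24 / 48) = 22569721372700 / 81191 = 277983044.58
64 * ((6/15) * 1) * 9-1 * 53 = 887/5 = 177.40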